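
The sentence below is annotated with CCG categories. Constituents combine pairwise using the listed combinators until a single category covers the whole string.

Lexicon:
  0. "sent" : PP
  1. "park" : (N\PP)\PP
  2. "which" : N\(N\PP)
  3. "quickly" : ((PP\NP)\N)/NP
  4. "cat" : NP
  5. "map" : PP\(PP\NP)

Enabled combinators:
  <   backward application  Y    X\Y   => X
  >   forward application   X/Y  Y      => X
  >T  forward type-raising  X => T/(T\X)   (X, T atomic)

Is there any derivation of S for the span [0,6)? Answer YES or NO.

NO

PP (N\PP)\PP N\(N\PP) ((PP\NP)\N)/NP NP PP\(PP\NP)
CKY chart[0,6] = {N/(N\PP), NP/(NP\PP), PP, PP/(PP\PP), S/(S\PP)}; S ∉ chart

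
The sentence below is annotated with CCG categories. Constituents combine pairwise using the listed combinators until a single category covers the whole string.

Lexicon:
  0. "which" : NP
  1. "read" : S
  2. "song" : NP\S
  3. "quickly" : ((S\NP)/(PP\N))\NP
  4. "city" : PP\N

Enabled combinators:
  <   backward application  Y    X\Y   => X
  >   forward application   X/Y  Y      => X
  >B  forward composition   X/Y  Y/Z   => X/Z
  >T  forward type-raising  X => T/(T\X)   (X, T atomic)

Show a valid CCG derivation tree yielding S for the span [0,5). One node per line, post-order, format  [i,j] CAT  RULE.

[0,5] S   <
  [0,1] "which" : NP
  [1,5] S\NP   >
    [1,4] (S\NP)/(PP\N)   <
      [1,3] NP   <
        [1,2] "read" : S
        [2,3] "song" : NP\S
      [3,4] "quickly" : ((S\NP)/(PP\N))\NP
    [4,5] "city" : PP\N

[0,1] NP  lex  "which"
[1,2] S  lex  "read"
[2,3] NP\S  lex  "song"
[1,3] NP  <  k=2
[3,4] ((S\NP)/(PP\N))\NP  lex  "quickly"
[1,4] (S\NP)/(PP\N)  <  k=3
[4,5] PP\N  lex  "city"
[1,5] S\NP  >  k=4
[0,5] S  <  k=1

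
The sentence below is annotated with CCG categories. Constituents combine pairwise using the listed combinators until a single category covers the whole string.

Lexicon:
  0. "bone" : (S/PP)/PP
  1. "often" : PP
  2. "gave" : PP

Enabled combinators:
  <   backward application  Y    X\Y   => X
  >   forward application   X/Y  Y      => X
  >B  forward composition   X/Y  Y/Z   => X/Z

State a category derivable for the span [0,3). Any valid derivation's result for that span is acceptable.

S

[0,3] S   >
  [0,2] S/PP   >
    [0,1] "bone" : (S/PP)/PP
    [1,2] "often" : PP
  [2,3] "gave" : PP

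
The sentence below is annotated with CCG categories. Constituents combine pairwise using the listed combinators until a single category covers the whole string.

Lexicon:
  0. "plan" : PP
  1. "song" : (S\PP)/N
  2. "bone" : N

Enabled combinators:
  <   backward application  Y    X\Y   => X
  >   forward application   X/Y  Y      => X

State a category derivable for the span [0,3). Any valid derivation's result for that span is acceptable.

S

[0,3] S   <
  [0,1] "plan" : PP
  [1,3] S\PP   >
    [1,2] "song" : (S\PP)/N
    [2,3] "bone" : N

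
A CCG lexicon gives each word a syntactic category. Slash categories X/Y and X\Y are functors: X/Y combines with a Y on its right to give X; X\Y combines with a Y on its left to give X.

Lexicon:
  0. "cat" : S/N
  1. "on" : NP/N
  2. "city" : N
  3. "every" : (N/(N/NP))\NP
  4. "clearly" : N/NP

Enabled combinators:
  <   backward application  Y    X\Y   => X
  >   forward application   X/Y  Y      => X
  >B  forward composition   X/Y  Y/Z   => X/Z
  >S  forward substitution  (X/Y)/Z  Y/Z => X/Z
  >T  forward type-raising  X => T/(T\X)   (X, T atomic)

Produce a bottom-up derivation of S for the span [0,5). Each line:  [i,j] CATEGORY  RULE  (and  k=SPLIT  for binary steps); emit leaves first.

[0,5] S   >
  [0,1] "cat" : S/N
  [1,5] N   >
    [1,4] N/(N/NP)   <
      [1,3] NP   >
        [1,2] "on" : NP/N
        [2,3] "city" : N
      [3,4] "every" : (N/(N/NP))\NP
    [4,5] "clearly" : N/NP

[0,1] S/N  lex  "cat"
[1,2] NP/N  lex  "on"
[2,3] N  lex  "city"
[1,3] NP  >  k=2
[3,4] (N/(N/NP))\NP  lex  "every"
[1,4] N/(N/NP)  <  k=3
[4,5] N/NP  lex  "clearly"
[1,5] N  >  k=4
[0,5] S  >  k=1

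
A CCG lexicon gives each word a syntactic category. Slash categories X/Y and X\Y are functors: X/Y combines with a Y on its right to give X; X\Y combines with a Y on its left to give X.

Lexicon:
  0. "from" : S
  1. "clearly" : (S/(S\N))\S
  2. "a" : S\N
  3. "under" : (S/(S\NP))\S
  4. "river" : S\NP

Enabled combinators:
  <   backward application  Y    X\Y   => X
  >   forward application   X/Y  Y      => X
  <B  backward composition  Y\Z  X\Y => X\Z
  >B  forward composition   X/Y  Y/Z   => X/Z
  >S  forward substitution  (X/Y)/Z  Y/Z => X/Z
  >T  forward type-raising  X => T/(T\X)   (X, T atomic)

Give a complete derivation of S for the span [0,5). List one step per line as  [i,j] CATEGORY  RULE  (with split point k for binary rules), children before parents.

[0,1] S  lex  "from"
[1,2] (S/(S\N))\S  lex  "clearly"
[0,2] S/(S\N)  <  k=1
[2,3] S\N  lex  "a"
[0,3] S  >  k=2
[3,4] (S/(S\NP))\S  lex  "under"
[0,4] S/(S\NP)  <  k=3
[4,5] S\NP  lex  "river"
[0,5] S  >  k=4

[0,5] S   >
  [0,4] S/(S\NP)   <
    [0,3] S   >
      [0,2] S/(S\N)   <
        [0,1] "from" : S
        [1,2] "clearly" : (S/(S\N))\S
      [2,3] "a" : S\N
    [3,4] "under" : (S/(S\NP))\S
  [4,5] "river" : S\NP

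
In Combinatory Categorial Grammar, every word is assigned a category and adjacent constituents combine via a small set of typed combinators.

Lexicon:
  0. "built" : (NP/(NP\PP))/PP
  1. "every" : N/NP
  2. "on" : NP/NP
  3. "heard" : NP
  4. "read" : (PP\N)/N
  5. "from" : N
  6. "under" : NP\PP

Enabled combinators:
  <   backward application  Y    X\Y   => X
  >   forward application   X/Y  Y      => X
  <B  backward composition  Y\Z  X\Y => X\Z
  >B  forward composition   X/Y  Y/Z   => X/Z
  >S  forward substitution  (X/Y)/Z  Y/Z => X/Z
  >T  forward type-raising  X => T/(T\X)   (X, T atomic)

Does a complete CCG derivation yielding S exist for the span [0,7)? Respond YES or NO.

NO

(NP/(NP\PP))/PP N/NP NP/NP NP (PP\N)/N N NP\PP
CKY chart[0,7] = {(NP/(NP\PP))/(PP\NP), N/(N\NP), NP, NP/(NP\NP), PP/(PP\NP), S/(S\NP)}; S ∉ chart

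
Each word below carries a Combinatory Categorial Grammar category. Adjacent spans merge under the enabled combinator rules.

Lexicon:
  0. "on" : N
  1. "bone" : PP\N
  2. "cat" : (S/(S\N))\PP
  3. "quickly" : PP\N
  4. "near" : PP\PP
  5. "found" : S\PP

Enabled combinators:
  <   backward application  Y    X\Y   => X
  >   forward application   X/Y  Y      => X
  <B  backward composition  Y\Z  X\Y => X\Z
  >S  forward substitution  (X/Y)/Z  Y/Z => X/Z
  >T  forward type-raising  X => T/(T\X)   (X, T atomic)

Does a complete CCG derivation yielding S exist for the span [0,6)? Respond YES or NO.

[0,6] S   >
  [0,3] S/(S\N)   <
    [0,2] PP   <
      [0,1] "on" : N
      [1,2] "bone" : PP\N
    [2,3] "cat" : (S/(S\N))\PP
  [3,6] S\N   <B
    [3,5] PP\N   <B
      [3,4] "quickly" : PP\N
      [4,5] "near" : PP\PP
    [5,6] "found" : S\PP

YES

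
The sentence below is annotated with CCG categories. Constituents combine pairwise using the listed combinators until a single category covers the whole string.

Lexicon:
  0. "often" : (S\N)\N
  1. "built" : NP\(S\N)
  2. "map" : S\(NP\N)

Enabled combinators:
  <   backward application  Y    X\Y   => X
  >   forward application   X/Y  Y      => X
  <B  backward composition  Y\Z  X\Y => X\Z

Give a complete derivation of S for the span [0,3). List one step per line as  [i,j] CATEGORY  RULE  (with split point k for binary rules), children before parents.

[0,3] S   <
  [0,2] NP\N   <B
    [0,1] "often" : (S\N)\N
    [1,2] "built" : NP\(S\N)
  [2,3] "map" : S\(NP\N)

[0,1] (S\N)\N  lex  "often"
[1,2] NP\(S\N)  lex  "built"
[0,2] NP\N  <B  k=1
[2,3] S\(NP\N)  lex  "map"
[0,3] S  <  k=2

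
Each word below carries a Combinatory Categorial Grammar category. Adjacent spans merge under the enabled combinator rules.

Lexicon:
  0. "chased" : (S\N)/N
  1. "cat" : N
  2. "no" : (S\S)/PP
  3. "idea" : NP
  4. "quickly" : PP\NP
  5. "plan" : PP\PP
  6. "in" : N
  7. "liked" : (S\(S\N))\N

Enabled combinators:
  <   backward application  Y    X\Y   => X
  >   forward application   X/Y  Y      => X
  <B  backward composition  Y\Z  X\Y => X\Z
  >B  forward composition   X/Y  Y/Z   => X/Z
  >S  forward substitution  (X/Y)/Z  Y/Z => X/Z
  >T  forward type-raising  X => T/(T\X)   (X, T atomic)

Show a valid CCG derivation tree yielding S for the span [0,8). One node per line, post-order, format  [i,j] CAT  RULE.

[0,1] (S\N)/N  lex  "chased"
[1,2] N  lex  "cat"
[0,2] S\N  >  k=1
[2,3] (S\S)/PP  lex  "no"
[3,4] NP  lex  "idea"
[3,4] PP/(PP\NP)  >T
[4,5] PP\NP  lex  "quickly"
[5,6] PP\PP  lex  "plan"
[4,6] PP\NP  <B  k=5
[3,6] PP  >  k=4
[2,6] S\S  >  k=3
[0,6] S\N  <B  k=2
[6,7] N  lex  "in"
[7,8] (S\(S\N))\N  lex  "liked"
[6,8] S\(S\N)  <  k=7
[0,8] S  <  k=6

[0,8] S   <
  [0,6] S\N   <B
    [0,2] S\N   >
      [0,1] "chased" : (S\N)/N
      [1,2] "cat" : N
    [2,6] S\S   >
      [2,3] "no" : (S\S)/PP
      [3,6] PP   >
        [3,4] PP/(PP\NP)   >T
          [3,4] "idea" : NP
        [4,6] PP\NP   <B
          [4,5] "quickly" : PP\NP
          [5,6] "plan" : PP\PP
  [6,8] S\(S\N)   <
    [6,7] "in" : N
    [7,8] "liked" : (S\(S\N))\N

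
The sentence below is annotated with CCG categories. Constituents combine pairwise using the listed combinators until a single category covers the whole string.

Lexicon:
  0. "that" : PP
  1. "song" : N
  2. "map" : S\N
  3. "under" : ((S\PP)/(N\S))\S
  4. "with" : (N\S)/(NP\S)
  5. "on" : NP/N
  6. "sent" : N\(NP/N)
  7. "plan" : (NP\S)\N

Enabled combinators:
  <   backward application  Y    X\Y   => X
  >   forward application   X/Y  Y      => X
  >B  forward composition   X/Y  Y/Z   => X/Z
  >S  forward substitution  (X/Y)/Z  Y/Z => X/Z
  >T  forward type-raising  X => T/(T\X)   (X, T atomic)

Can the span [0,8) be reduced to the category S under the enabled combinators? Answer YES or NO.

YES

[0,8] S   >
  [0,1] S/(S\PP)   >T
    [0,1] "that" : PP
  [1,8] S\PP   >
    [1,4] (S\PP)/(N\S)   <
      [1,3] S   >
        [1,2] S/(S\N)   >T
          [1,2] "song" : N
        [2,3] "map" : S\N
      [3,4] "under" : ((S\PP)/(N\S))\S
    [4,8] N\S   >
      [4,5] "with" : (N\S)/(NP\S)
      [5,8] NP\S   <
        [5,7] N   <
          [5,6] "on" : NP/N
          [6,7] "sent" : N\(NP/N)
        [7,8] "plan" : (NP\S)\N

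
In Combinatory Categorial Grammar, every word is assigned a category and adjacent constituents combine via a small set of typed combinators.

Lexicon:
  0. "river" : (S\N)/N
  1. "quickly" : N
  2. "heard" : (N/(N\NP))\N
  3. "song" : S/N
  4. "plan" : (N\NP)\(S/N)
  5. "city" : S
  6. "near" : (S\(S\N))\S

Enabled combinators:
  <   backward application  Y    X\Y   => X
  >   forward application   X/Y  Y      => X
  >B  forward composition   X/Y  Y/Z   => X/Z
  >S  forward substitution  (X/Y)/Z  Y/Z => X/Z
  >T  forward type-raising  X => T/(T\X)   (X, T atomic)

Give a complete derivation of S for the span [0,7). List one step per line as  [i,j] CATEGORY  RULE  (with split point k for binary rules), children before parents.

[0,7] S   <
  [0,5] S\N   >
    [0,1] "river" : (S\N)/N
    [1,5] N   >
      [1,3] N/(N\NP)   <
        [1,2] "quickly" : N
        [2,3] "heard" : (N/(N\NP))\N
      [3,5] N\NP   <
        [3,4] "song" : S/N
        [4,5] "plan" : (N\NP)\(S/N)
  [5,7] S\(S\N)   <
    [5,6] "city" : S
    [6,7] "near" : (S\(S\N))\S

[0,1] (S\N)/N  lex  "river"
[1,2] N  lex  "quickly"
[2,3] (N/(N\NP))\N  lex  "heard"
[1,3] N/(N\NP)  <  k=2
[3,4] S/N  lex  "song"
[4,5] (N\NP)\(S/N)  lex  "plan"
[3,5] N\NP  <  k=4
[1,5] N  >  k=3
[0,5] S\N  >  k=1
[5,6] S  lex  "city"
[6,7] (S\(S\N))\S  lex  "near"
[5,7] S\(S\N)  <  k=6
[0,7] S  <  k=5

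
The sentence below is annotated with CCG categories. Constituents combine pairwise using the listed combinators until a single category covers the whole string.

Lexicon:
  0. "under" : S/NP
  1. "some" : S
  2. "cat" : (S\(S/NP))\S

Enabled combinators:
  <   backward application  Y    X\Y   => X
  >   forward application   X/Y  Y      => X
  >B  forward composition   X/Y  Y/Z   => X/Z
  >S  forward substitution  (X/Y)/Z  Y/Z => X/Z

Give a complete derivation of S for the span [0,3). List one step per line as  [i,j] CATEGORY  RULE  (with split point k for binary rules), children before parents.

[0,3] S   <
  [0,1] "under" : S/NP
  [1,3] S\(S/NP)   <
    [1,2] "some" : S
    [2,3] "cat" : (S\(S/NP))\S

[0,1] S/NP  lex  "under"
[1,2] S  lex  "some"
[2,3] (S\(S/NP))\S  lex  "cat"
[1,3] S\(S/NP)  <  k=2
[0,3] S  <  k=1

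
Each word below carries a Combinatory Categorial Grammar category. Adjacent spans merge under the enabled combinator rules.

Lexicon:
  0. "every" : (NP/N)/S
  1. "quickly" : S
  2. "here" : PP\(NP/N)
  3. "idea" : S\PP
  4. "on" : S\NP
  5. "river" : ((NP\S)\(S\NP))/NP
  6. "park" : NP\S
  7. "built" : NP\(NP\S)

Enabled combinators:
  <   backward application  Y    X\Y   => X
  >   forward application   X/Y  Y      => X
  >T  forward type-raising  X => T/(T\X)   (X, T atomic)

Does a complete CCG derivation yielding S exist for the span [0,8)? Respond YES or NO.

NO

(NP/N)/S S PP\(NP/N) S\PP S\NP ((NP\S)\(S\NP))/NP NP\S NP\(NP\S)
CKY chart[0,8] = {N/(N\NP), NP, NP/(NP\NP), PP/(PP\NP), S/(S\NP)}; S ∉ chart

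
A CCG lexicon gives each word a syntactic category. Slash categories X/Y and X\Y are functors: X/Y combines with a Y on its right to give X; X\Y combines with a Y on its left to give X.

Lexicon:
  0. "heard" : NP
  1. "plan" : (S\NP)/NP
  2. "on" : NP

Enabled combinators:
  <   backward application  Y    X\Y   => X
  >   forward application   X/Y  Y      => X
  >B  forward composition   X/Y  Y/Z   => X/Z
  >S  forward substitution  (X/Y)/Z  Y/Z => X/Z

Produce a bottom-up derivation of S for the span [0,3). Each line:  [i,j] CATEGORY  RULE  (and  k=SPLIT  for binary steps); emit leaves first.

[0,3] S   <
  [0,1] "heard" : NP
  [1,3] S\NP   >
    [1,2] "plan" : (S\NP)/NP
    [2,3] "on" : NP

[0,1] NP  lex  "heard"
[1,2] (S\NP)/NP  lex  "plan"
[2,3] NP  lex  "on"
[1,3] S\NP  >  k=2
[0,3] S  <  k=1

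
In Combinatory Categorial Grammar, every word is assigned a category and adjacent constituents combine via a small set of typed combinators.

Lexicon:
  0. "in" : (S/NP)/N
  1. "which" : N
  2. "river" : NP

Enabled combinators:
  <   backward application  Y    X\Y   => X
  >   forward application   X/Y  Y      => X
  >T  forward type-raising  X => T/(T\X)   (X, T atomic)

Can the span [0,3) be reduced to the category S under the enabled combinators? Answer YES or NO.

[0,3] S   >
  [0,2] S/NP   >
    [0,1] "in" : (S/NP)/N
    [1,2] "which" : N
  [2,3] "river" : NP

YES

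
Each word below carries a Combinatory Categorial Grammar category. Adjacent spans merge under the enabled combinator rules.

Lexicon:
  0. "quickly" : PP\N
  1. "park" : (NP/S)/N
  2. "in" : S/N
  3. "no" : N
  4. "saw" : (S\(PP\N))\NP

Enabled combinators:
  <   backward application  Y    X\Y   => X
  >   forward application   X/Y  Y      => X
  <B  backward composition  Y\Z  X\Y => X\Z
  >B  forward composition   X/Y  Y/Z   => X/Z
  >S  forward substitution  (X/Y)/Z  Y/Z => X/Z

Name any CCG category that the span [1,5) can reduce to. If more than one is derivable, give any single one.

[0,5] S   <
  [0,1] "quickly" : PP\N
  [1,5] S\(PP\N)   <
    [1,4] NP   >
      [1,3] NP/N   >S
        [1,2] "park" : (NP/S)/N
        [2,3] "in" : S/N
      [3,4] "no" : N
    [4,5] "saw" : (S\(PP\N))\NP

S\(PP\N)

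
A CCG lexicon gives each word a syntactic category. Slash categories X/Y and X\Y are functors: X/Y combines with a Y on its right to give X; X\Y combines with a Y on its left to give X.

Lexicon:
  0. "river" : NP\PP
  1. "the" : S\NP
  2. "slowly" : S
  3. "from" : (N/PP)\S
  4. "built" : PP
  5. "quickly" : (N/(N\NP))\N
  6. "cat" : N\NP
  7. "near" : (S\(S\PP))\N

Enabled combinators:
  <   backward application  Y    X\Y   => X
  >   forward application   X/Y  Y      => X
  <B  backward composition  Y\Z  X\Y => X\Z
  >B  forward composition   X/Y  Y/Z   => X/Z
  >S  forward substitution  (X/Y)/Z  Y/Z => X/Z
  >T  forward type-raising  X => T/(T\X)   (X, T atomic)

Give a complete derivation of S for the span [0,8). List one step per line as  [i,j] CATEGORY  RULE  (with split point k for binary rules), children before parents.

[0,1] NP\PP  lex  "river"
[1,2] S\NP  lex  "the"
[0,2] S\PP  <B  k=1
[2,3] S  lex  "slowly"
[3,4] (N/PP)\S  lex  "from"
[2,4] N/PP  <  k=3
[4,5] PP  lex  "built"
[2,5] N  >  k=4
[5,6] (N/(N\NP))\N  lex  "quickly"
[2,6] N/(N\NP)  <  k=5
[6,7] N\NP  lex  "cat"
[2,7] N  >  k=6
[7,8] (S\(S\PP))\N  lex  "near"
[2,8] S\(S\PP)  <  k=7
[0,8] S  <  k=2

[0,8] S   <
  [0,2] S\PP   <B
    [0,1] "river" : NP\PP
    [1,2] "the" : S\NP
  [2,8] S\(S\PP)   <
    [2,7] N   >
      [2,6] N/(N\NP)   <
        [2,5] N   >
          [2,4] N/PP   <
            [2,3] "slowly" : S
            [3,4] "from" : (N/PP)\S
          [4,5] "built" : PP
        [5,6] "quickly" : (N/(N\NP))\N
      [6,7] "cat" : N\NP
    [7,8] "near" : (S\(S\PP))\N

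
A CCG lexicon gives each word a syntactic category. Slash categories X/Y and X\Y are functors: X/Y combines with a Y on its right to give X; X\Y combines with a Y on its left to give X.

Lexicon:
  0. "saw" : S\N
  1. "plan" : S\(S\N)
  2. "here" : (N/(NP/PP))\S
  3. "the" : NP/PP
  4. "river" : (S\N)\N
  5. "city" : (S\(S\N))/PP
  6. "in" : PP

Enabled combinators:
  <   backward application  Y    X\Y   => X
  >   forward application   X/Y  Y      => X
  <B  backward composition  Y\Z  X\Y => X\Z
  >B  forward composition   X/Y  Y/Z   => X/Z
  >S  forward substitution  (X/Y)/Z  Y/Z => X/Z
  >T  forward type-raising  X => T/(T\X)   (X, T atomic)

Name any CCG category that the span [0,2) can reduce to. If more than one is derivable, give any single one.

[0,7] S   <
  [0,5] S\N   <
    [0,4] N   >
      [0,3] N/(NP/PP)   <
        [0,2] S   <
          [0,1] "saw" : S\N
          [1,2] "plan" : S\(S\N)
        [2,3] "here" : (N/(NP/PP))\S
      [3,4] "the" : NP/PP
    [4,5] "river" : (S\N)\N
  [5,7] S\(S\N)   >
    [5,6] "city" : (S\(S\N))/PP
    [6,7] "in" : PP

S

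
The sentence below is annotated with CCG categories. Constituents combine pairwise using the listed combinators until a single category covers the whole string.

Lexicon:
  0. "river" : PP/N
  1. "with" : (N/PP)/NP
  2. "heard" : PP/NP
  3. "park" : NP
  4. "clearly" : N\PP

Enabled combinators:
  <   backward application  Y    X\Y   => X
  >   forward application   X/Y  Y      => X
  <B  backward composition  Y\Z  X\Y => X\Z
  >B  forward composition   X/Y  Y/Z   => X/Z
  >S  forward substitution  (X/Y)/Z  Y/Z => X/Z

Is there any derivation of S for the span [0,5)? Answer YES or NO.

PP/N (N/PP)/NP PP/NP NP N\PP
CKY chart[0,5] = {N}; S ∉ chart

NO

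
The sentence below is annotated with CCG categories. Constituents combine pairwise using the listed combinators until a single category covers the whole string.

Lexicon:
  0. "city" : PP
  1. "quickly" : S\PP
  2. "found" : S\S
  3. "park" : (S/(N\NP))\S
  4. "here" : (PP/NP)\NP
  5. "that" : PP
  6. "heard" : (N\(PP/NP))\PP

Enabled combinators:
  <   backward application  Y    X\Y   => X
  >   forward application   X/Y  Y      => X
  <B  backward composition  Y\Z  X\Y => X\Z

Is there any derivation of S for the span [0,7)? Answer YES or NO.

YES

[0,7] S   >
  [0,4] S/(N\NP)   <
    [0,3] S   <
      [0,1] "city" : PP
      [1,3] S\PP   <B
        [1,2] "quickly" : S\PP
        [2,3] "found" : S\S
    [3,4] "park" : (S/(N\NP))\S
  [4,7] N\NP   <B
    [4,5] "here" : (PP/NP)\NP
    [5,7] N\(PP/NP)   <
      [5,6] "that" : PP
      [6,7] "heard" : (N\(PP/NP))\PP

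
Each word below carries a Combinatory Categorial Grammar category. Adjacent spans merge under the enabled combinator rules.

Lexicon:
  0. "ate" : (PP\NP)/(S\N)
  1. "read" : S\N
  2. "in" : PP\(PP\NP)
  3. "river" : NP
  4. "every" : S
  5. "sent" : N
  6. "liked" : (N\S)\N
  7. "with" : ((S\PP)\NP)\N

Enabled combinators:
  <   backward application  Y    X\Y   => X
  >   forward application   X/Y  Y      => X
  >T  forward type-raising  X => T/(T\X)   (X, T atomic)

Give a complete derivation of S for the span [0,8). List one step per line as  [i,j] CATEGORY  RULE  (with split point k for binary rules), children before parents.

[0,1] (PP\NP)/(S\N)  lex  "ate"
[1,2] S\N  lex  "read"
[0,2] PP\NP  >  k=1
[2,3] PP\(PP\NP)  lex  "in"
[0,3] PP  <  k=2
[3,4] NP  lex  "river"
[4,5] S  lex  "every"
[5,6] N  lex  "sent"
[6,7] (N\S)\N  lex  "liked"
[5,7] N\S  <  k=6
[4,7] N  <  k=5
[7,8] ((S\PP)\NP)\N  lex  "with"
[4,8] (S\PP)\NP  <  k=7
[3,8] S\PP  <  k=4
[0,8] S  <  k=3

[0,8] S   <
  [0,3] PP   <
    [0,2] PP\NP   >
      [0,1] "ate" : (PP\NP)/(S\N)
      [1,2] "read" : S\N
    [2,3] "in" : PP\(PP\NP)
  [3,8] S\PP   <
    [3,4] "river" : NP
    [4,8] (S\PP)\NP   <
      [4,7] N   <
        [4,5] "every" : S
        [5,7] N\S   <
          [5,6] "sent" : N
          [6,7] "liked" : (N\S)\N
      [7,8] "with" : ((S\PP)\NP)\N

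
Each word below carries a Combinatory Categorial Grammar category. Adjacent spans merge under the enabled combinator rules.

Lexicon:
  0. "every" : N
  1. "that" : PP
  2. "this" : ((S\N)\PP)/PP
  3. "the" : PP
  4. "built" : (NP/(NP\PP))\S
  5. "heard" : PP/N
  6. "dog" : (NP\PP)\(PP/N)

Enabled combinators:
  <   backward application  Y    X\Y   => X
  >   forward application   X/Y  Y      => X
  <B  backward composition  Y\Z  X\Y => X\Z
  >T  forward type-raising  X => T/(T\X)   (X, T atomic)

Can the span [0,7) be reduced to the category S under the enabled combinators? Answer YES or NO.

NO

N PP ((S\N)\PP)/PP PP (NP/(NP\PP))\S PP/N (NP\PP)\(PP/N)
CKY chart[0,7] = {N/(N\NP), NP, NP/(NP\NP), PP/(PP\NP), S/(S\NP)}; S ∉ chart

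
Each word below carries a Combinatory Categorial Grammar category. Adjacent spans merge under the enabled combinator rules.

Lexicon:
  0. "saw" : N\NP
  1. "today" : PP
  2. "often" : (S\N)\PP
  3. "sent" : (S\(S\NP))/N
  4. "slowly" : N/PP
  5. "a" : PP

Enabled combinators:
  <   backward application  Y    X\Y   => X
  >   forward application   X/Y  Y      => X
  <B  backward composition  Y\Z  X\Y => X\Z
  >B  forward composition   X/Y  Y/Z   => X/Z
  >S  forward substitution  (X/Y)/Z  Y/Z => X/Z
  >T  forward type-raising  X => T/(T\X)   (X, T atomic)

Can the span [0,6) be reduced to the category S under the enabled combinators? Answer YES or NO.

[0,6] S   <
  [0,3] S\NP   <B
    [0,1] "saw" : N\NP
    [1,3] S\N   <
      [1,2] "today" : PP
      [2,3] "often" : (S\N)\PP
  [3,6] S\(S\NP)   >
    [3,4] "sent" : (S\(S\NP))/N
    [4,6] N   >
      [4,5] "slowly" : N/PP
      [5,6] "a" : PP

YES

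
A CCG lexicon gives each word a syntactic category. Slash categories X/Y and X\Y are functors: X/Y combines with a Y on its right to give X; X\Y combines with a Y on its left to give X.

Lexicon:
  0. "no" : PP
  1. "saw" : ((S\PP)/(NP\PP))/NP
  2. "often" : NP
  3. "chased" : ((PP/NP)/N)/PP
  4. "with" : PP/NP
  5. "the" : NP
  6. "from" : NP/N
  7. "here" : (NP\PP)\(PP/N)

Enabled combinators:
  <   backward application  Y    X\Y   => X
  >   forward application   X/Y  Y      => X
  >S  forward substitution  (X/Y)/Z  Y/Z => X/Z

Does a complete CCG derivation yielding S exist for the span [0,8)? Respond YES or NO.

[0,8] S   <
  [0,1] "no" : PP
  [1,8] S\PP   >
    [1,3] (S\PP)/(NP\PP)   >
      [1,2] "saw" : ((S\PP)/(NP\PP))/NP
      [2,3] "often" : NP
    [3,8] NP\PP   <
      [3,7] PP/N   >S
        [3,6] (PP/NP)/N   >
          [3,4] "chased" : ((PP/NP)/N)/PP
          [4,6] PP   >
            [4,5] "with" : PP/NP
            [5,6] "the" : NP
        [6,7] "from" : NP/N
      [7,8] "here" : (NP\PP)\(PP/N)

YES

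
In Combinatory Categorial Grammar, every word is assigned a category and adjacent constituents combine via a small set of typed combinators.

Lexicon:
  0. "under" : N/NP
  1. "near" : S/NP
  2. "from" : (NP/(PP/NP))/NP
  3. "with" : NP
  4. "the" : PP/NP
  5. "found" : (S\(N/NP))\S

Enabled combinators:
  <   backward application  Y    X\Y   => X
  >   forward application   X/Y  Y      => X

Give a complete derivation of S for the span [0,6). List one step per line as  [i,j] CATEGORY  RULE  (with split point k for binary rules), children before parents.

[0,1] N/NP  lex  "under"
[1,2] S/NP  lex  "near"
[2,3] (NP/(PP/NP))/NP  lex  "from"
[3,4] NP  lex  "with"
[2,4] NP/(PP/NP)  >  k=3
[4,5] PP/NP  lex  "the"
[2,5] NP  >  k=4
[1,5] S  >  k=2
[5,6] (S\(N/NP))\S  lex  "found"
[1,6] S\(N/NP)  <  k=5
[0,6] S  <  k=1

[0,6] S   <
  [0,1] "under" : N/NP
  [1,6] S\(N/NP)   <
    [1,5] S   >
      [1,2] "near" : S/NP
      [2,5] NP   >
        [2,4] NP/(PP/NP)   >
          [2,3] "from" : (NP/(PP/NP))/NP
          [3,4] "with" : NP
        [4,5] "the" : PP/NP
    [5,6] "found" : (S\(N/NP))\S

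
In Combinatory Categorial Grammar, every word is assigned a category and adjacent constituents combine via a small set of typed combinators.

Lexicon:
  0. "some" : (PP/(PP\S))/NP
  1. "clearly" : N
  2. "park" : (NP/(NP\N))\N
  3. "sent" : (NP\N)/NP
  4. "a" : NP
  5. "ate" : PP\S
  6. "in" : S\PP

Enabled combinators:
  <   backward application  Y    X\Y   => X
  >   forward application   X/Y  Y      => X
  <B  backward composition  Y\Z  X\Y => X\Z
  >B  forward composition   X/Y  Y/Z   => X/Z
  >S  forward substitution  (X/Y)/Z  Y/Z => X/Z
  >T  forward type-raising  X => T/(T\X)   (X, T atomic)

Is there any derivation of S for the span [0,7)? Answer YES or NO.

YES

[0,7] S   <
  [0,6] PP   >
    [0,5] PP/(PP\S)   >
      [0,1] "some" : (PP/(PP\S))/NP
      [1,5] NP   >
        [1,3] NP/(NP\N)   <
          [1,2] "clearly" : N
          [2,3] "park" : (NP/(NP\N))\N
        [3,5] NP\N   >
          [3,4] "sent" : (NP\N)/NP
          [4,5] "a" : NP
    [5,6] "ate" : PP\S
  [6,7] "in" : S\PP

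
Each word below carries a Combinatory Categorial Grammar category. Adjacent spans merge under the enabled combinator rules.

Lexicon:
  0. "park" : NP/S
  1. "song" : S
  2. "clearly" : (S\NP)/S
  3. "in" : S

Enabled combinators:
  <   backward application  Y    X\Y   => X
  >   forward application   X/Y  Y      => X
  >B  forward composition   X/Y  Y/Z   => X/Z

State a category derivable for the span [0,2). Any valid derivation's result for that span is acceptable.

[0,4] S   <
  [0,2] NP   >
    [0,1] "park" : NP/S
    [1,2] "song" : S
  [2,4] S\NP   >
    [2,3] "clearly" : (S\NP)/S
    [3,4] "in" : S

NP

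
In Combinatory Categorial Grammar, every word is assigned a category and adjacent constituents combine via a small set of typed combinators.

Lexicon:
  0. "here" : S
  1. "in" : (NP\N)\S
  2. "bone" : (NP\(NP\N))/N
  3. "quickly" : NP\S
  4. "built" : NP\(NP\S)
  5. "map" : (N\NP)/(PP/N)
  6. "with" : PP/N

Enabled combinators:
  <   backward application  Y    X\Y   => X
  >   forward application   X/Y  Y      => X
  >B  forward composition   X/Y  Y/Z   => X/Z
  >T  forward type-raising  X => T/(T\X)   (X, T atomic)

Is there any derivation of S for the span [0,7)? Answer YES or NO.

NO

S (NP\N)\S (NP\(NP\N))/N NP\S NP\(NP\S) (N\NP)/(PP/N) PP/N
CKY chart[0,7] = {N/(N\NP), NP, NP/(NP\NP), PP/(PP\NP), S/(S\NP)}; S ∉ chart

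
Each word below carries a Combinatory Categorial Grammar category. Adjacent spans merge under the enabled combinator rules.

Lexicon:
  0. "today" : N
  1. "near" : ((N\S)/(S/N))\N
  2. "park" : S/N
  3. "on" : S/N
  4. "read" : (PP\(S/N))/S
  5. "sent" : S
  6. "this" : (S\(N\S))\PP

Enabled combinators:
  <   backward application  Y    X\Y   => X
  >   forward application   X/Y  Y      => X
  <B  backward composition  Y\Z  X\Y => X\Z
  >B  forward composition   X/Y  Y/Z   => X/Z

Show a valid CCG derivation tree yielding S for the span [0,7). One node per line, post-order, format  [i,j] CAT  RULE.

[0,1] N  lex  "today"
[1,2] ((N\S)/(S/N))\N  lex  "near"
[0,2] (N\S)/(S/N)  <  k=1
[2,3] S/N  lex  "park"
[0,3] N\S  >  k=2
[3,4] S/N  lex  "on"
[4,5] (PP\(S/N))/S  lex  "read"
[5,6] S  lex  "sent"
[4,6] PP\(S/N)  >  k=5
[3,6] PP  <  k=4
[6,7] (S\(N\S))\PP  lex  "this"
[3,7] S\(N\S)  <  k=6
[0,7] S  <  k=3

[0,7] S   <
  [0,3] N\S   >
    [0,2] (N\S)/(S/N)   <
      [0,1] "today" : N
      [1,2] "near" : ((N\S)/(S/N))\N
    [2,3] "park" : S/N
  [3,7] S\(N\S)   <
    [3,6] PP   <
      [3,4] "on" : S/N
      [4,6] PP\(S/N)   >
        [4,5] "read" : (PP\(S/N))/S
        [5,6] "sent" : S
    [6,7] "this" : (S\(N\S))\PP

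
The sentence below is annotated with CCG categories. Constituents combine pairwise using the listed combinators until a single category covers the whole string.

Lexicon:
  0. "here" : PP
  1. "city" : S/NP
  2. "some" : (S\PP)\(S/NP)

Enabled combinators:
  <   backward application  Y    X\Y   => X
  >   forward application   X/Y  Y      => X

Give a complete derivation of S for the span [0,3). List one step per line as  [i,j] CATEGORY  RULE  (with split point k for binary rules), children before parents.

[0,3] S   <
  [0,1] "here" : PP
  [1,3] S\PP   <
    [1,2] "city" : S/NP
    [2,3] "some" : (S\PP)\(S/NP)

[0,1] PP  lex  "here"
[1,2] S/NP  lex  "city"
[2,3] (S\PP)\(S/NP)  lex  "some"
[1,3] S\PP  <  k=2
[0,3] S  <  k=1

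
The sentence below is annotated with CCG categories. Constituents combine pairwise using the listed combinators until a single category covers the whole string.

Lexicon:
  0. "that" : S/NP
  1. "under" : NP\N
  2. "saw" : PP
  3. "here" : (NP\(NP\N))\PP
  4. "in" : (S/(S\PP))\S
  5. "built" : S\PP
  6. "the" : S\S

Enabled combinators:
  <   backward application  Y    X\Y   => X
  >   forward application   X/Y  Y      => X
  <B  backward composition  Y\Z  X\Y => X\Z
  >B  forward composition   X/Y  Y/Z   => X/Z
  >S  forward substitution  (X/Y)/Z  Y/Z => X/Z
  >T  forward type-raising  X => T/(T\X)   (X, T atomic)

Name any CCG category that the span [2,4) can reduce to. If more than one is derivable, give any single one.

[0,7] S   >
  [0,5] S/(S\PP)   <
    [0,4] S   >
      [0,1] "that" : S/NP
      [1,4] NP   <
        [1,2] "under" : NP\N
        [2,4] NP\(NP\N)   <
          [2,3] "saw" : PP
          [3,4] "here" : (NP\(NP\N))\PP
    [4,5] "in" : (S/(S\PP))\S
  [5,7] S\PP   <B
    [5,6] "built" : S\PP
    [6,7] "the" : S\S

NP\(NP\N)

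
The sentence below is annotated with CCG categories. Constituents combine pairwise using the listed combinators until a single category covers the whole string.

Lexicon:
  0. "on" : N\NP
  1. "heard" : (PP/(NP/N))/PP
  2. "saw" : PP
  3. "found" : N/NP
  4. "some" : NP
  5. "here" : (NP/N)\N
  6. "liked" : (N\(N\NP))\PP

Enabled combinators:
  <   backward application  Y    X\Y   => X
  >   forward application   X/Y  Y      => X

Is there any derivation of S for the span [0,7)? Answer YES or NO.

NO

N\NP (PP/(NP/N))/PP PP N/NP NP (NP/N)\N (N\(N\NP))\PP
CKY chart[0,7] = {N}; S ∉ chart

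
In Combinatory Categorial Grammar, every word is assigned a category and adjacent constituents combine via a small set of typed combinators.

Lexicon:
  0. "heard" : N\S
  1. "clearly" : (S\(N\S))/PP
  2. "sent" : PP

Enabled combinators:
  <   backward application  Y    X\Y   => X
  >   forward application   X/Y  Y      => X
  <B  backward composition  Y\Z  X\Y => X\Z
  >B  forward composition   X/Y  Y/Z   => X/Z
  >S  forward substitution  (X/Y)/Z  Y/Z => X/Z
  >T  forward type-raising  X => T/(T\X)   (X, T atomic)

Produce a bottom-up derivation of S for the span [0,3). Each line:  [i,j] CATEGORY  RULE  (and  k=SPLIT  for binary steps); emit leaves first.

[0,3] S   <
  [0,1] "heard" : N\S
  [1,3] S\(N\S)   >
    [1,2] "clearly" : (S\(N\S))/PP
    [2,3] "sent" : PP

[0,1] N\S  lex  "heard"
[1,2] (S\(N\S))/PP  lex  "clearly"
[2,3] PP  lex  "sent"
[1,3] S\(N\S)  >  k=2
[0,3] S  <  k=1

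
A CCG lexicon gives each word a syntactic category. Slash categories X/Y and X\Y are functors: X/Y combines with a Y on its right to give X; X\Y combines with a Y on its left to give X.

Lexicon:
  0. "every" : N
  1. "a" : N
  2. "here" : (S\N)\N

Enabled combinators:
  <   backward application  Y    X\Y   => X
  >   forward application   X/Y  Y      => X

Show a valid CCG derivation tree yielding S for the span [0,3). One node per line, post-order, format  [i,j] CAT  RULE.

[0,3] S   <
  [0,1] "every" : N
  [1,3] S\N   <
    [1,2] "a" : N
    [2,3] "here" : (S\N)\N

[0,1] N  lex  "every"
[1,2] N  lex  "a"
[2,3] (S\N)\N  lex  "here"
[1,3] S\N  <  k=2
[0,3] S  <  k=1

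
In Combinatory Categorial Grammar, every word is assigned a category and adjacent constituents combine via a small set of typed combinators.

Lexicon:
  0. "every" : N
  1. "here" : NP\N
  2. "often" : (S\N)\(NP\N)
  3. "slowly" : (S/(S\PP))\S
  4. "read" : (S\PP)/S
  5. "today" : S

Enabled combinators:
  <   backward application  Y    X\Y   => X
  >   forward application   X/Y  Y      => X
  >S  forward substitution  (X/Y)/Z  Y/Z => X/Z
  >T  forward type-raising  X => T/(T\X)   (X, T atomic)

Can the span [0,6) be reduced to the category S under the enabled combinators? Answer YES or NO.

YES

[0,6] S   >
  [0,4] S/(S\PP)   <
    [0,3] S   >
      [0,1] S/(S\N)   >T
        [0,1] "every" : N
      [1,3] S\N   <
        [1,2] "here" : NP\N
        [2,3] "often" : (S\N)\(NP\N)
    [3,4] "slowly" : (S/(S\PP))\S
  [4,6] S\PP   >
    [4,5] "read" : (S\PP)/S
    [5,6] "today" : S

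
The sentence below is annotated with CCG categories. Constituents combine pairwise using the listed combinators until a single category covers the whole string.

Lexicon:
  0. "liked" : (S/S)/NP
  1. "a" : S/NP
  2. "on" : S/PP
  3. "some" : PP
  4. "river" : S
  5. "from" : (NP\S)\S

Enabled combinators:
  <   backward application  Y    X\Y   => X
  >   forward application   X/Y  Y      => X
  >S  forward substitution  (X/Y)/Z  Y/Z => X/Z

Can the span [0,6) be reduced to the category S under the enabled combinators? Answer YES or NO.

[0,6] S   >
  [0,2] S/NP   >S
    [0,1] "liked" : (S/S)/NP
    [1,2] "a" : S/NP
  [2,6] NP   <
    [2,4] S   >
      [2,3] "on" : S/PP
      [3,4] "some" : PP
    [4,6] NP\S   <
      [4,5] "river" : S
      [5,6] "from" : (NP\S)\S

YES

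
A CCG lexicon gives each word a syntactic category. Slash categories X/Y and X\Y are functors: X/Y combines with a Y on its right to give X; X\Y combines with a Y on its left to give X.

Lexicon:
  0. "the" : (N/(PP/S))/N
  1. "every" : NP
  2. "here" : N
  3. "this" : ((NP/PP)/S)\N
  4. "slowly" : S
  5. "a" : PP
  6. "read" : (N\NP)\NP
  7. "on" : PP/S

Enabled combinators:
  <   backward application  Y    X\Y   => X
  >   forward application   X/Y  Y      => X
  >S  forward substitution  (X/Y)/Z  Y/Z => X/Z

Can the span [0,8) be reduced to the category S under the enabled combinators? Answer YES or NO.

NO

(N/(PP/S))/N NP N ((NP/PP)/S)\N S PP (N\NP)\NP PP/S
CKY chart[0,8] = {N}; S ∉ chart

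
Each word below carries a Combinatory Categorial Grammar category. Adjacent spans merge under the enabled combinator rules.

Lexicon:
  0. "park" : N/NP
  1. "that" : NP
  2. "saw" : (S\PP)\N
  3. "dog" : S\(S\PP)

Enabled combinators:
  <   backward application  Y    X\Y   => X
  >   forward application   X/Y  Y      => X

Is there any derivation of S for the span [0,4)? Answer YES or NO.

[0,4] S   <
  [0,3] S\PP   <
    [0,2] N   >
      [0,1] "park" : N/NP
      [1,2] "that" : NP
    [2,3] "saw" : (S\PP)\N
  [3,4] "dog" : S\(S\PP)

YES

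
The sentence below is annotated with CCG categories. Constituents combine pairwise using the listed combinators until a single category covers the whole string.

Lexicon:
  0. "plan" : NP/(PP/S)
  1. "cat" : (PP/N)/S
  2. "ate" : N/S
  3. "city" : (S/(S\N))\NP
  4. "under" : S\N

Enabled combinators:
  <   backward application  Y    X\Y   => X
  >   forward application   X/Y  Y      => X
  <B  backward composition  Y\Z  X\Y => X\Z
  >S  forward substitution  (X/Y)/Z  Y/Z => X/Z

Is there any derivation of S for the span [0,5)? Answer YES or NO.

YES

[0,5] S   >
  [0,4] S/(S\N)   <
    [0,3] NP   >
      [0,1] "plan" : NP/(PP/S)
      [1,3] PP/S   >S
        [1,2] "cat" : (PP/N)/S
        [2,3] "ate" : N/S
    [3,4] "city" : (S/(S\N))\NP
  [4,5] "under" : S\N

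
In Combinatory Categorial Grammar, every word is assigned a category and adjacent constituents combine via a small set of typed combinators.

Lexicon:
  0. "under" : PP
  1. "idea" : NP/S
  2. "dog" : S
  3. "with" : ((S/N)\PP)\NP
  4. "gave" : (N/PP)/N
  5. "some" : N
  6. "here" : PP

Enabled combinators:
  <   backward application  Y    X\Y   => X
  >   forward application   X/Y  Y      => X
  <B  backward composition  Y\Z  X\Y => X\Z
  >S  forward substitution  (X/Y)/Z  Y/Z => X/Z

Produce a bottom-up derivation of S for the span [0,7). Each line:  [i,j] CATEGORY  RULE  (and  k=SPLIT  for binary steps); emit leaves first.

[0,7] S   >
  [0,4] S/N   <
    [0,1] "under" : PP
    [1,4] (S/N)\PP   <
      [1,3] NP   >
        [1,2] "idea" : NP/S
        [2,3] "dog" : S
      [3,4] "with" : ((S/N)\PP)\NP
  [4,7] N   >
    [4,6] N/PP   >
      [4,5] "gave" : (N/PP)/N
      [5,6] "some" : N
    [6,7] "here" : PP

[0,1] PP  lex  "under"
[1,2] NP/S  lex  "idea"
[2,3] S  lex  "dog"
[1,3] NP  >  k=2
[3,4] ((S/N)\PP)\NP  lex  "with"
[1,4] (S/N)\PP  <  k=3
[0,4] S/N  <  k=1
[4,5] (N/PP)/N  lex  "gave"
[5,6] N  lex  "some"
[4,6] N/PP  >  k=5
[6,7] PP  lex  "here"
[4,7] N  >  k=6
[0,7] S  >  k=4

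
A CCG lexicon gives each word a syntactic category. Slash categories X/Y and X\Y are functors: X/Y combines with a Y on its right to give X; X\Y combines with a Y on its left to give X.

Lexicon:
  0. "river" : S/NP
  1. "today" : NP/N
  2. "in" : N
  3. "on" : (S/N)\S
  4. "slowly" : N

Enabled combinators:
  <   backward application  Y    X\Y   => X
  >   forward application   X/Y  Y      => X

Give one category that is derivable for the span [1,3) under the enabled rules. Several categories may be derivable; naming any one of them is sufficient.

NP

[0,5] S   >
  [0,4] S/N   <
    [0,3] S   >
      [0,1] "river" : S/NP
      [1,3] NP   >
        [1,2] "today" : NP/N
        [2,3] "in" : N
    [3,4] "on" : (S/N)\S
  [4,5] "slowly" : N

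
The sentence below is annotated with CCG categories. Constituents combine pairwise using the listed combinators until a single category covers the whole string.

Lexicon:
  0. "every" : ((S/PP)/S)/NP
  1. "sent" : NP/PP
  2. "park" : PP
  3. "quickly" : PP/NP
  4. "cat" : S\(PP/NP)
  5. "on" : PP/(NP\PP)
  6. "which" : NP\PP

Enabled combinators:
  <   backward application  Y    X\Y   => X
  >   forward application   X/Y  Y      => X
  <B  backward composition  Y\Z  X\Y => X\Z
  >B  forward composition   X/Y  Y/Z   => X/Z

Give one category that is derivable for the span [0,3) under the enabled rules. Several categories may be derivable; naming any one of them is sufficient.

[0,7] S   >
  [0,5] S/PP   >
    [0,3] (S/PP)/S   >
      [0,1] "every" : ((S/PP)/S)/NP
      [1,3] NP   >
        [1,2] "sent" : NP/PP
        [2,3] "park" : PP
    [3,5] S   <
      [3,4] "quickly" : PP/NP
      [4,5] "cat" : S\(PP/NP)
  [5,7] PP   >
    [5,6] "on" : PP/(NP\PP)
    [6,7] "which" : NP\PP

(S/PP)/S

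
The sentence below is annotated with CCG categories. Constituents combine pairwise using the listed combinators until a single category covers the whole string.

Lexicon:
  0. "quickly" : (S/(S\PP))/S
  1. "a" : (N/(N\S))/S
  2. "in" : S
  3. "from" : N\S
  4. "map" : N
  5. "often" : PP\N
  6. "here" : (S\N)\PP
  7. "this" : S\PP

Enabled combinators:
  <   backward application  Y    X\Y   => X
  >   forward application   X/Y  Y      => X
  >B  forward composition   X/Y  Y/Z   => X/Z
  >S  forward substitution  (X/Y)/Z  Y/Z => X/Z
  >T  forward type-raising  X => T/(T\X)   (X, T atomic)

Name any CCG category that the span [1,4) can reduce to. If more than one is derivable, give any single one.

[0,8] S   >
  [0,7] S/(S\PP)   >
    [0,1] "quickly" : (S/(S\PP))/S
    [1,7] S   <
      [1,4] N   >
        [1,3] N/(N\S)   >
          [1,2] "a" : (N/(N\S))/S
          [2,3] "in" : S
        [3,4] "from" : N\S
      [4,7] S\N   <
        [4,6] PP   <
          [4,5] "map" : N
          [5,6] "often" : PP\N
        [6,7] "here" : (S\N)\PP
  [7,8] "this" : S\PP

N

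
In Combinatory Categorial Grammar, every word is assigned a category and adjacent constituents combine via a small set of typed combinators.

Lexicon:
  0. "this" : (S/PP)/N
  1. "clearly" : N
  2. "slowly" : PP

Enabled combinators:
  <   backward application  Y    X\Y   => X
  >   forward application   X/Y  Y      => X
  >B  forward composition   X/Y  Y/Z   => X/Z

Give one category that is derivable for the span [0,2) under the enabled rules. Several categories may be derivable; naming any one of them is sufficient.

[0,3] S   >
  [0,2] S/PP   >
    [0,1] "this" : (S/PP)/N
    [1,2] "clearly" : N
  [2,3] "slowly" : PP

S/PP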